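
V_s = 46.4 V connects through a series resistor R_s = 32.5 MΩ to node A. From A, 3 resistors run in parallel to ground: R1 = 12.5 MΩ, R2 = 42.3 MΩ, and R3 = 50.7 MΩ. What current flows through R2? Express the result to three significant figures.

I ≈ 0.219 µA

Combine the parallel branches: R_p = (1/12.5 + 1/42.3 + 1/50.7)⁻¹ = 8.106 MΩ.
V_A by voltage divider: V_A = 46.4 × 8.106/(32.5 + 8.106) = 9.263 V.
Branch current I = V_A/R2 = 9.263/42.3 = 0.2190 µA.
(Equivalently: I_total = 1.143 µA, then current-divider fraction G_k/ΣG = 0.1916.)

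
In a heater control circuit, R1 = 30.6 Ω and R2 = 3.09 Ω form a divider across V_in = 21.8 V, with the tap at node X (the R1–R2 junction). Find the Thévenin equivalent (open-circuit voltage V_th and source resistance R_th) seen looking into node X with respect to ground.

V_th ≈ 2.00 V, R_th ≈ 2.81 Ω

With X open, the divider is unloaded: V_th = 21.8 × 3.09/33.69 = 1.999 V.
Looking into X with the source shorted: R_th = R1·R2/(R1+R2) = 30.60 × 3.09/33.69 = 2.807 Ω.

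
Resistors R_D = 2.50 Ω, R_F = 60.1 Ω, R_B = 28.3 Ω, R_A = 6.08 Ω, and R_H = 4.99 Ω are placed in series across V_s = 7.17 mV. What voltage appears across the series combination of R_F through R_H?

V ≈ 6.99 mV

ΣR = 2.50 + 60.1 + 28.3 + 6.08 + 4.99 = 102.0 Ω.
R_{R_F..R_H} = 60.1 + 28.3 + 6.08 + 4.99 = 99.47 Ω.
By the voltage-divider rule, V = 7.17 × 99.47/102.0 = 6.994 mV.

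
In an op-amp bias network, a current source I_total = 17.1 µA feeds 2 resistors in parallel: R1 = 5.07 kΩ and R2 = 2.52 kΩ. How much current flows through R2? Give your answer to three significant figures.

I ≈ 11.4 µA

For two parallel branches, I_k = I_total · (other R)/(sum of R).
So I = 17.1 × 5.07/7.590 = 11.42 µA.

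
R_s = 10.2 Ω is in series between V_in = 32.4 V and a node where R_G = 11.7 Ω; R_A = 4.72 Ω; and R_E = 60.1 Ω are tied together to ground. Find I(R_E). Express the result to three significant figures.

I ≈ 0.128 A

Equivalent of the parallel group: R_p = 3.185 Ω.
Node voltage V_A = V_in · R_p/(R_s + R_p) = 32.4 × 0.2380 = 7.710 V.
Branch current I = V_A/R_E = 7.710/60.1 = 0.1283 A.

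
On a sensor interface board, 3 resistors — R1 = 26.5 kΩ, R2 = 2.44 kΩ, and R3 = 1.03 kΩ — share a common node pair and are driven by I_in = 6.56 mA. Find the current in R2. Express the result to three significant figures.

Conductances: ΣG = 1/26.5 + 1/2.44 + 1/1.03 = 1.418 (1/kΩ).
Current divider: I(R2) = I_in · G_k/ΣG = 6.56 × (0.4098/1.418) = 6.56 × 0.2889 = 1.895 mA.

I ≈ 1.90 mA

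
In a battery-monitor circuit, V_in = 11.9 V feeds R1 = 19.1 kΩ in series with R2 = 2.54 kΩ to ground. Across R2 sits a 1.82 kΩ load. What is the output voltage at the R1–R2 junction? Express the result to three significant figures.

The load sits in parallel with R2, giving an effective lower resistance R2' = R2·R_L/(R2+R_L) = 1.060 kΩ.
Now apply the divider: V_out = 11.9 × 0.05259 = 0.6258 V.
(Unloaded it would be 1.40 V; the load pulls it down.)

V_out ≈ 0.626 V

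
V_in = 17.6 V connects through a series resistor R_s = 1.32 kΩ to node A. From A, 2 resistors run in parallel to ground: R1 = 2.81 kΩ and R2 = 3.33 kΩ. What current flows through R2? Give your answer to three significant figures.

Equivalent of the parallel group: R_p = 1.524 kΩ.
V_A = 17.6 × 1.524/2.844 = 9.431 V.
Branch current I = V_A/R2 = 9.431/3.33 = 2.832 mA.
(Equivalently: I_total = 6.188 mA, then current-divider fraction G_k/ΣG = 0.4577.)

I ≈ 2.83 mA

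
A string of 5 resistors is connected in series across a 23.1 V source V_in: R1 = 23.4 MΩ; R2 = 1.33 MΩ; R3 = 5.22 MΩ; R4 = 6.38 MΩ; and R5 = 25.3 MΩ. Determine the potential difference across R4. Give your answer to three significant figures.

V ≈ 2.39 V

Series total: ΣR = 23.4 + 1.33 + 5.22 + 6.38 + 25.3 = 61.63 MΩ.
By the voltage-divider rule, V = 23.1 × 6.380/61.63 = 2.391 V.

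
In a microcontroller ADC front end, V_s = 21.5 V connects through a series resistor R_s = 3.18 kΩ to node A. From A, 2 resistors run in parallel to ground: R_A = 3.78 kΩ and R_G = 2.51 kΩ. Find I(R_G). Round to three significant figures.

Parallel bank: R_p = 1/(1/3.78 + 1/2.51) = 1.508 kΩ.
Node voltage V_A = V_s · R_p/(R_s + R_p) = 21.5 × 0.3217 = 6.917 V.
I(R_G) = V_A / R_G = 6.917/2.51 = 2.756 mA.

I ≈ 2.76 mA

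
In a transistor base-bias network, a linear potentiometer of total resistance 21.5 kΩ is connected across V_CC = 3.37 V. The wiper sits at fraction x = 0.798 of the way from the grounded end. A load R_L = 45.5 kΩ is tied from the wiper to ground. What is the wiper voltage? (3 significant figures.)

V_out ≈ 2.50 V

Split the track: R_lower = x·R_p = 17.16 kΩ, R_upper = (1−x)·R_p = 4.343 kΩ.
Lower segment in parallel with the load: 17.16 ‖ 45.5 = 12.46 kΩ.
V_out = 3.37 × 12.46/(4.343 + 12.46) = 2.499 V.
(Unloaded: V_out = x·V_CC = 2.69 V.)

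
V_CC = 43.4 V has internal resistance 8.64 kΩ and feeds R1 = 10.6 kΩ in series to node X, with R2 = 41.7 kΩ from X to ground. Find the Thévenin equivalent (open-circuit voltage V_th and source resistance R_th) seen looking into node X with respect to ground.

R1' = 8.64 + 10.6 = 19.24 kΩ (source resistance + R1).
V_th is the unloaded tap voltage: V_CC · R2/(R1'+R2) = 43.4 × 0.6843 = 29.70 V.
Zeroing V_CC shorts the top of R1' to ground, so R_th = R1' ‖ R2 = 13.17 kΩ.

V_th ≈ 29.7 V, R_th ≈ 13.2 kΩ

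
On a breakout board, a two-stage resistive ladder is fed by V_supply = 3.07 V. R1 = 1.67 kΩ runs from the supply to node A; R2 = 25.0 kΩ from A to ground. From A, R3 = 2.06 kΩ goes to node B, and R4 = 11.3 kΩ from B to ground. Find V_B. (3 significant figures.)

V_B ≈ 2.18 V

The second stage (R3 + R4 = 13.36 kΩ) loads node A in parallel with R2.
R2 ‖ (R3+R4) = 8.707 kΩ.
V_A = 3.07 × 8.707/(1.67 + 8.707) = 2.576 V.
Then the unloaded second divider: V_B = V_A × R4/(R3+R4) = 2.576 × 0.8458 = 2.179 V.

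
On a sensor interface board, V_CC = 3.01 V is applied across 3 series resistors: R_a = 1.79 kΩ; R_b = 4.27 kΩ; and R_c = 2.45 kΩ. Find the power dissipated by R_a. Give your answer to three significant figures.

P ≈ 0.224 mW

Series current I = V_CC/ΣR = 3.01/8.510 = 0.3537 mA.
V(R_a) = I·R = 0.6331 V; P = V·I = 0.6331 × 0.3537 = 0.2239 mW.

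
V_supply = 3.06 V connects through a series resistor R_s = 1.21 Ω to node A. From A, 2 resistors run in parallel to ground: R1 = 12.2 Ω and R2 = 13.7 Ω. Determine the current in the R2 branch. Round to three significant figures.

Parallel bank: R_p = 1/(1/12.2 + 1/13.7) = 6.453 Ω.
V_A = 3.06 × 6.453/7.663 = 2.577 V.
I(R2) = V_A / R2 = 2.577/13.7 = 0.1881 A.

I ≈ 0.188 A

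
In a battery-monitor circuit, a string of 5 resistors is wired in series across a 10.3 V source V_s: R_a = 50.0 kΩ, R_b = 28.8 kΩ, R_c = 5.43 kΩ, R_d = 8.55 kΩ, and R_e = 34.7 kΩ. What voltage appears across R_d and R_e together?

V ≈ 3.49 V

Series total: ΣR = 50.0 + 28.8 + 5.43 + 8.55 + 34.7 = 127.5 kΩ.
R_{R_d..R_e} = 8.55 + 34.7 = 43.25 kΩ.
By the voltage-divider rule, V = 10.3 × 43.25/127.5 = 3.494 V.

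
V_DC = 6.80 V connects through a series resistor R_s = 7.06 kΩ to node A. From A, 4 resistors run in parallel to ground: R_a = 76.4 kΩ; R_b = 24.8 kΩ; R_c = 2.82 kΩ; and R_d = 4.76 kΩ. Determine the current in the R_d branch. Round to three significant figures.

Combine the parallel branches: R_p = (1/76.4 + 1/24.8 + 1/2.82 + 1/4.76)⁻¹ = 1.618 kΩ.
Node voltage V_A = V_DC · R_p/(R_s + R_p) = 6.80 × 0.1864 = 1.268 V.
Branch current I = V_A/R_d = 1.268/4.76 = 0.2663 mA.
(Check via current divider: I_total = 0.7836 mA; share G_k/ΣG = 0.3399 → same result.)

I ≈ 0.266 mA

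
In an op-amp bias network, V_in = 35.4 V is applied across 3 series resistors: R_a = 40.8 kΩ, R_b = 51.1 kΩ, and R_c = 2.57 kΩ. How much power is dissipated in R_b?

P ≈ 7.18 mW

The common current is I = 35.4/94.47 = 0.3747 mA.
P(R_b) = I²·R_b = (0.3747)² × 51.1 = 7.175 mW.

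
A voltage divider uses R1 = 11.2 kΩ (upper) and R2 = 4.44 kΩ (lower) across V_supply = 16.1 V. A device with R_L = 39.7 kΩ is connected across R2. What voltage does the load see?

V_out ≈ 4.23 V

First combine the lower leg with the load: R2 ‖ R_L = 3.993 kΩ.
Voltage divider with the loaded lower leg: V_out = 16.1 × 3.993/(11.2 + 3.993) = 16.1 × 0.2628 = 4.232 V.
(Unloaded it would be 4.57 V; the load pulls it down.)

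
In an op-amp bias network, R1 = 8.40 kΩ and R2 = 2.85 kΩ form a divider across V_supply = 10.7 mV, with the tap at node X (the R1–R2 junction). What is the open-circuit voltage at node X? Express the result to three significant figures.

V_th ≈ 2.71 mV

V_th is the unloaded tap voltage: V_supply · R2/(R1+R2) = 10.7 × 0.2533 = 2.711 mV.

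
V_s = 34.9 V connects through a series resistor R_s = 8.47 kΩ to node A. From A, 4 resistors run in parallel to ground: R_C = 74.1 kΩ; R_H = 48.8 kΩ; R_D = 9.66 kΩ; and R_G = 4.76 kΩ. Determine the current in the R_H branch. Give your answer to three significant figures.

Equivalent of the parallel group: R_p = 2.877 kΩ.
V_A by voltage divider: V_A = 34.9 × 2.877/(8.47 + 2.877) = 8.849 V.
I(R_H) = V_A / R_H = 8.849/48.8 = 0.1813 mA.

I ≈ 0.181 mA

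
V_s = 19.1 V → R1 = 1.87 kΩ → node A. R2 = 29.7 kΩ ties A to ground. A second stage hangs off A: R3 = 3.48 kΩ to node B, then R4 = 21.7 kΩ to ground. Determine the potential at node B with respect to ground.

The second stage (R3 + R4 = 25.18 kΩ) loads node A in parallel with R2.
R2 ‖ (R3+R4) = 13.63 kΩ.
First divider: V_A = V_s · 13.63/(1.87 + 13.63) = 16.80 V.
Then the unloaded second divider: V_B = V_A × R4/(R3+R4) = 16.80 × 0.8618 = 14.47 V.

V_B ≈ 14.5 V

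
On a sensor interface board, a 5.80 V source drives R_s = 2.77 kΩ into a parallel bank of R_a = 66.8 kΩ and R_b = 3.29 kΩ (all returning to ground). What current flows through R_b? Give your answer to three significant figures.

Parallel bank: R_p = 1/(1/66.8 + 1/3.29) = 3.136 kΩ.
V_A = 5.80 × 3.136/5.906 = 3.080 V.
I(R_b) = V_A / R_b = 3.080/3.29 = 0.9360 mA.
(Check via current divider: I_total = 0.9821 mA; share G_k/ΣG = 0.9531 → same result.)

I ≈ 0.936 mA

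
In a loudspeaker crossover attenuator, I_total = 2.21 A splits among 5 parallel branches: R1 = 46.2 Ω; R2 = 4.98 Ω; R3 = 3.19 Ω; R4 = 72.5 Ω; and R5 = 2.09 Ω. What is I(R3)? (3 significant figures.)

I ≈ 0.674 A

ΣG = 1/46.2 + 1/4.98 + 1/3.19 + 1/72.5 + 1/2.09 = 1.028.
Current divider: I(R3) = I_total · G_k/ΣG = 2.21 × (0.3135/1.028) = 2.21 × 0.3049 = 0.6738 A.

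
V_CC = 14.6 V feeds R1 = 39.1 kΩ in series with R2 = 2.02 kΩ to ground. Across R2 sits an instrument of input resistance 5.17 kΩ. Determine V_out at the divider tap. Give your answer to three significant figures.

The load sits in parallel with R2, giving an effective lower resistance R2' = R2·R_L/(R2+R_L) = 1.452 kΩ.
Then V_out = V_CC · R2'/(R1 + R2') = 14.6 × 1.452/40.55 = 0.5229 V.

V_out ≈ 0.523 V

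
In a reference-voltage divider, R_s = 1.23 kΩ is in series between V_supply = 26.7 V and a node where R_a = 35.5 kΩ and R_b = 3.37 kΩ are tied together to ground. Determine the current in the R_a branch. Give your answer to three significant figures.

Parallel bank: R_p = 1/(1/35.5 + 1/3.37) = 3.078 kΩ.
V_A by voltage divider: V_A = 26.7 × 3.078/(1.23 + 3.078) = 19.08 V.
Branch current I = V_A/R_a = 19.08/35.5 = 0.5374 mA.

I ≈ 0.537 mA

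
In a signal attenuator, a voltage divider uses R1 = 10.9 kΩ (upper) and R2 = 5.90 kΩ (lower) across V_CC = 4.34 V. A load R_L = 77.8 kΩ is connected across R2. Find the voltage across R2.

V_out ≈ 1.45 V

First combine the lower leg with the load: R2 ‖ R_L = 5.484 kΩ.
Now apply the divider: V_out = 4.34 × 0.3347 = 1.453 V.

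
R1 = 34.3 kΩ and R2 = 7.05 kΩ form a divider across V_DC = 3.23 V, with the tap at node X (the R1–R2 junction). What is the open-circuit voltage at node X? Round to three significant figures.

V_th ≈ 0.551 V

With X open, the divider is unloaded: V_th = 3.23 × 7.05/41.35 = 0.5507 V.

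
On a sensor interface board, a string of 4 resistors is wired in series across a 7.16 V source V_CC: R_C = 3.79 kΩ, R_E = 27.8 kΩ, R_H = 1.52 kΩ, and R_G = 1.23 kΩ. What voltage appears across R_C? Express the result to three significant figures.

V ≈ 0.790 V

Series total: ΣR = 3.79 + 27.8 + 1.52 + 1.23 = 34.34 kΩ.
V = V_CC · R/ΣR = 7.16 × 0.1104 = 0.7902 V.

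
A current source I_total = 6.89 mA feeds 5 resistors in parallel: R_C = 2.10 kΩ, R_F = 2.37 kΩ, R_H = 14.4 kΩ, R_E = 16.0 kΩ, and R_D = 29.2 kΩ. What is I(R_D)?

Conductances: ΣG = 1/2.10 + 1/2.37 + 1/14.4 + 1/16.0 + 1/29.2 = 1.064 (1/kΩ).
Current divider: I(R_D) = I_total · G_k/ΣG = 6.89 × (0.03425/1.064) = 6.89 × 0.03218 = 0.2217 mA.

I ≈ 0.222 mA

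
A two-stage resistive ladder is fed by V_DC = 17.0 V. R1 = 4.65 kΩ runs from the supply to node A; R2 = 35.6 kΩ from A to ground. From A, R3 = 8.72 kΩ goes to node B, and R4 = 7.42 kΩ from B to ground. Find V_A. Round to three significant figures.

Node A sees R2 in parallel with the series input of stage 2, R3 + R4 = 16.14 kΩ.
R2 ‖ (R3+R4) = 11.11 kΩ.
V_A = 17.0 × 11.11/(4.65 + 11.11) = 11.98 V.

V_A ≈ 12.0 V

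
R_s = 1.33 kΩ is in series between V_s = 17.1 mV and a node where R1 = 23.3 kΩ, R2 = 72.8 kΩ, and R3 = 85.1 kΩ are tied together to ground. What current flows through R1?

Combine the parallel branches: R_p = (1/23.3 + 1/72.8 + 1/85.1)⁻¹ = 14.62 kΩ.
Node voltage V_A = V_s · R_p/(R_s + R_p) = 17.1 × 0.9166 = 15.67 mV.
Branch current I = V_A/R1 = 15.67/23.3 = 0.6727 µA.

I ≈ 0.673 µA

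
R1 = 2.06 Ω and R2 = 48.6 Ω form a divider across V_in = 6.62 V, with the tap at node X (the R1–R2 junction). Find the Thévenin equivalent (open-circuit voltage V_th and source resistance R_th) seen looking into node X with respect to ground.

V_th ≈ 6.35 V, R_th ≈ 1.98 Ω

Open-circuit (no load on X): V_th = V_in · R2/(R1 + R2) = 6.62 × 48.6/(2.060 + 48.6) = 6.351 V.
Zeroing V_in shorts the top of R1 to ground, so R_th = R1 ‖ R2 = 1.976 Ω.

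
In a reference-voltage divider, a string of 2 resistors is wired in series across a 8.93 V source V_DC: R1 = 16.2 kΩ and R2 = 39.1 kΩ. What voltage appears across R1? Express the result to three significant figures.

Total series resistance ΣR = 16.2 + 39.1 = 55.30 kΩ.
V = V_DC · R/ΣR = 8.93 × 0.2929 = 2.616 V.

V ≈ 2.62 V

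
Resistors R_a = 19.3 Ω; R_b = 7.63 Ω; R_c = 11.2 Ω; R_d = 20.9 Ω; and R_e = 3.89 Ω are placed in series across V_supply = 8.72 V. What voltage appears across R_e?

ΣR = 19.3 + 7.63 + 11.2 + 20.9 + 3.89 = 62.92 Ω.
Voltage divider: V = V_supply · (3.890 / 62.92) = 8.72 × 0.06182 = 0.5391 V.

V ≈ 0.539 V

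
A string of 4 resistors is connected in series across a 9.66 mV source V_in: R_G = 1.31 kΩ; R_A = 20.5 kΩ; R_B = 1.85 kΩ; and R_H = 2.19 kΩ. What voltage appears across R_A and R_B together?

Series total: ΣR = 1.31 + 20.5 + 1.85 + 2.19 = 25.85 kΩ.
R_{R_A..R_B} = 20.5 + 1.85 = 22.35 kΩ.
By the voltage-divider rule, V = 9.66 × 22.35/25.85 = 8.352 mV.

V ≈ 8.35 mV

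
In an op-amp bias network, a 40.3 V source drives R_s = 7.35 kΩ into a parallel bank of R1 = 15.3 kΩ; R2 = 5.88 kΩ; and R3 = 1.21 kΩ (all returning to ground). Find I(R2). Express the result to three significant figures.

Combine the parallel branches: R_p = (1/15.3 + 1/5.88 + 1/1.21)⁻¹ = 0.9417 kΩ.
V_A = 40.3 × 0.9417/8.292 = 4.577 V.
I(R2) = V_A / R2 = 4.577/5.88 = 0.7784 mA.

I ≈ 0.778 mA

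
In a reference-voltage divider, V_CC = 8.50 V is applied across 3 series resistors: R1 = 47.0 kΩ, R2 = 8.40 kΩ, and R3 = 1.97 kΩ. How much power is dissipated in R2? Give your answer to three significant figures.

P ≈ 0.184 mW

The common current is I = 8.50/57.37 = 0.1482 mA.
P = I²R = 0.02195 × 8.40 = 0.1844 mW.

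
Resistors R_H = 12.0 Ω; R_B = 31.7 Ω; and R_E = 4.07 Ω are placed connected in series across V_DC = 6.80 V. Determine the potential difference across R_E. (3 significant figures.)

Series total: ΣR = 12.0 + 31.7 + 4.07 = 47.77 Ω.
By the voltage-divider rule, V = 6.80 × 4.070/47.77 = 0.5794 V.

V ≈ 0.579 V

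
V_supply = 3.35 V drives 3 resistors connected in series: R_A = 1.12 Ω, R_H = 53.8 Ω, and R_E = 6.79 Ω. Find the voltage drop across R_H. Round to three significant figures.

V ≈ 2.92 V

Total series resistance ΣR = 1.12 + 53.8 + 6.79 = 61.71 Ω.
V = V_supply · R/ΣR = 3.35 × 0.8718 = 2.921 V.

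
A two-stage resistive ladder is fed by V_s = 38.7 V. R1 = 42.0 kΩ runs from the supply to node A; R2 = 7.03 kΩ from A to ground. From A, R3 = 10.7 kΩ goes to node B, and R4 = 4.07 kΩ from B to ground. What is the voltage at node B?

V_B ≈ 1.09 V

Node A sees R2 in parallel with the series input of stage 2, R3 + R4 = 14.77 kΩ.
Effective lower resistance at A: R2 ‖ 14.77 = 4.763 kΩ.
V_A = 38.7 × 4.763/(42.0 + 4.763) = 3.942 V.
V_B = V_A × 0.2756 = 1.086 V.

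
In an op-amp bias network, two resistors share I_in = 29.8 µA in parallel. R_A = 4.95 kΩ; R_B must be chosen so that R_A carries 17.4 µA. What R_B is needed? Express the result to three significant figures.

The fraction through R_A equals R_B/(R_A+R_B).
With f = 0.5839, R_B = R_A · f/(1−f) = 4.95 × 1.403 = 6.946 kΩ.

R_B ≈ 6.95 kΩ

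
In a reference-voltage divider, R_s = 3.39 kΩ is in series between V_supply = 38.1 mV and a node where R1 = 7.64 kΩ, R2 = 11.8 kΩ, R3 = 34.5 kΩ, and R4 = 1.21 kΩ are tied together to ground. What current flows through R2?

I ≈ 0.697 µA

Parallel bank: R_p = 1/(1/7.64 + 1/11.8 + 1/34.5 + 1/1.21) = 0.9336 kΩ.
Node voltage V_A = V_supply · R_p/(R_s + R_p) = 38.1 × 0.2159 = 8.227 mV.
Branch current I = V_A/R2 = 8.227/11.8 = 0.6972 µA.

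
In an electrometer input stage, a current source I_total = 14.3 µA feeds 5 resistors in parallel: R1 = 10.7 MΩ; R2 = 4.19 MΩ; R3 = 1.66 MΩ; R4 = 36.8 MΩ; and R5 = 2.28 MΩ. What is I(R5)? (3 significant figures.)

Conductances: ΣG = 1/10.7 + 1/4.19 + 1/1.66 + 1/36.8 + 1/2.28 = 1.400 (1/MΩ).
Current divider: I(R5) = I_total · G_k/ΣG = 14.3 × (0.4386/1.400) = 14.3 × 0.3132 = 4.479 µA.

I ≈ 4.48 µA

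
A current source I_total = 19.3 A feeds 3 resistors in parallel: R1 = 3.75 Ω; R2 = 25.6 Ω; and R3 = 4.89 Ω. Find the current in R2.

I ≈ 1.48 A

Conductances: ΣG = 1/3.75 + 1/25.6 + 1/4.89 = 0.5102 (1/Ω).
R2 takes the fraction G_k/ΣG = 0.03906/0.5102 = 0.07656, so I = 19.3 × 0.07656 = 1.478 A.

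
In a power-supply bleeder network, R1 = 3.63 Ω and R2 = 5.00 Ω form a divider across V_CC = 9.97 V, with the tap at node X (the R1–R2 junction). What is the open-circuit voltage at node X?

V_th ≈ 5.78 V

V_th is the unloaded tap voltage: V_CC · R2/(R1+R2) = 9.97 × 0.5794 = 5.776 V.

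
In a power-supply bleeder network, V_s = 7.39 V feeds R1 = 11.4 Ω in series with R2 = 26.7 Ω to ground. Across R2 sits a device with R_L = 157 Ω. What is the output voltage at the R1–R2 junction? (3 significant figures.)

V_out ≈ 4.93 V

R2 ‖ R_L = (26.7 × 157)/(26.7 + 157) = 22.82 Ω.
Voltage divider with the loaded lower leg: V_out = 7.39 × 22.82/(11.4 + 22.82) = 7.39 × 0.6669 = 4.928 V.
(Unloaded it would be 5.18 V; the load pulls it down.)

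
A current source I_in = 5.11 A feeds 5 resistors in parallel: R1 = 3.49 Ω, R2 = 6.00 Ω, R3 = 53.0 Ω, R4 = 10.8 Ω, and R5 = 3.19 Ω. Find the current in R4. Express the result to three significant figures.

Total conductance ΣG = 1/3.49 + 1/6.00 + 1/53.0 + 1/10.8 + 1/3.19 = 0.8781 (units of 1/Ω).
R4 takes the fraction G_k/ΣG = 0.09259/0.8781 = 0.1054, so I = 5.11 × 0.1054 = 0.5388 A.

I ≈ 0.539 A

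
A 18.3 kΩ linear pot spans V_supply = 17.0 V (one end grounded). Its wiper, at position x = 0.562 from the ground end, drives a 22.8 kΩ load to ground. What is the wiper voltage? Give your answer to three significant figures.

Split the track: R_lower = x·R_p = 10.28 kΩ, R_upper = (1−x)·R_p = 8.015 kΩ.
Lower segment in parallel with the load: 10.28 ‖ 22.8 = 7.088 kΩ.
Then V_out = V_supply · 7.088/(8.015 + 7.088) = 7.978 V.
(Unloaded: V_out = x·V_supply = 9.55 V.)

V_out ≈ 7.98 V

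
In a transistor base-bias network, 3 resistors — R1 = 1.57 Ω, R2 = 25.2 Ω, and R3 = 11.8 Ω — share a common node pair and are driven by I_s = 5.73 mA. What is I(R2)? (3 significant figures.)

I ≈ 0.299 mA

Total conductance ΣG = 1/1.57 + 1/25.2 + 1/11.8 = 0.7614 (units of 1/Ω).
Current divider: I(R2) = I_s · G_k/ΣG = 5.73 × (0.03968/0.7614) = 5.73 × 0.05212 = 0.2986 mA.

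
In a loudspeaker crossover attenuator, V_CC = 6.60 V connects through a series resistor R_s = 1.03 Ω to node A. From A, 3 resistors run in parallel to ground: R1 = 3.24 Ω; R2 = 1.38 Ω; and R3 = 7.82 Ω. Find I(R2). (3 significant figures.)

I ≈ 2.18 A

Parallel bank: R_p = 1/(1/3.24 + 1/1.38 + 1/7.82) = 0.8612 Ω.
V_A by voltage divider: V_A = 6.60 × 0.8612/(1.03 + 0.8612) = 3.005 V.
Branch current I = V_A/R2 = 3.005/1.38 = 2.178 A.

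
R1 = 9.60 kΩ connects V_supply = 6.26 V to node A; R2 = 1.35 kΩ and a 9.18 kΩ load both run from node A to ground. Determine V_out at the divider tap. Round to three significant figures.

V_out ≈ 0.684 V

The load sits in parallel with R2, giving an effective lower resistance R2' = R2·R_L/(R2+R_L) = 1.177 kΩ.
Now apply the divider: V_out = 6.26 × 0.1092 = 0.6836 V.
(Unloaded it would be 0.772 V; the load pulls it down.)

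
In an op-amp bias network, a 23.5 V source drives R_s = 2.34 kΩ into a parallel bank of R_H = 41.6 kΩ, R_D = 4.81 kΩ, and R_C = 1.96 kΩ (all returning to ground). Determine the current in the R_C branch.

Parallel bank: R_p = 1/(1/41.6 + 1/4.81 + 1/1.96) = 1.347 kΩ.
V_A by voltage divider: V_A = 23.5 × 1.347/(2.34 + 1.347) = 8.587 V.
Branch current I = V_A/R_C = 8.587/1.96 = 4.381 mA.

I ≈ 4.38 mA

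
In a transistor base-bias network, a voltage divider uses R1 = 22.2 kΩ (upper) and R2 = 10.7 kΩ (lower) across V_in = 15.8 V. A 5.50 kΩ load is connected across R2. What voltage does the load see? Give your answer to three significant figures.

V_out ≈ 2.22 V

First combine the lower leg with the load: R2 ‖ R_L = 3.633 kΩ.
Voltage divider with the loaded lower leg: V_out = 15.8 × 3.633/(22.2 + 3.633) = 15.8 × 0.1406 = 2.222 V.
(Unloaded it would be 5.14 V; the load pulls it down.)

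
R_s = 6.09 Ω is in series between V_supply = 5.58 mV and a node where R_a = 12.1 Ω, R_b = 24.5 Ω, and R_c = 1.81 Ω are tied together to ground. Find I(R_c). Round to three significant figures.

I ≈ 0.603 mA

Parallel bank: R_p = 1/(1/12.1 + 1/24.5 + 1/1.81) = 1.479 Ω.
V_A by voltage divider: V_A = 5.58 × 1.479/(6.09 + 1.479) = 1.091 mV.
I(R_c) = V_A / R_c = 1.091/1.81 = 0.6025 mA.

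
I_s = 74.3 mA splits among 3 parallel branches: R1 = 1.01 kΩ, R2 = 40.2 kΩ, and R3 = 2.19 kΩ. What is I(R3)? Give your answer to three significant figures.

ΣG = 1/1.01 + 1/40.2 + 1/2.19 = 1.472.
By the current-divider rule, I = I_s · G_k/ΣG = 74.3 × 0.3103 = 23.05 mA.

I ≈ 23.1 mA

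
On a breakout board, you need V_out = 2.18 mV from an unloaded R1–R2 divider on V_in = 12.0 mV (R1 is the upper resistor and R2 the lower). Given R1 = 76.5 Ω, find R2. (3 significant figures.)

The divider ratio is R2/(R1+R2) = 2.18/12.0 = 0.1817.
So R2 = R1 · V_out/(V_in − V_out) = 76.5 × 2.18/(12.0 − 2.18) = 76.5 × 0.2220 = 16.98 Ω.

R2 ≈ 17.0 Ω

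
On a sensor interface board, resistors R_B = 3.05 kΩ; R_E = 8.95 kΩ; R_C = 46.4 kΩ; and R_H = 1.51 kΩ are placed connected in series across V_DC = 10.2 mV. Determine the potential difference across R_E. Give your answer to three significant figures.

V ≈ 1.52 mV

Total series resistance ΣR = 3.05 + 8.95 + 46.4 + 1.51 = 59.91 kΩ.
V = V_DC · R/ΣR = 10.2 × 0.1494 = 1.524 mV.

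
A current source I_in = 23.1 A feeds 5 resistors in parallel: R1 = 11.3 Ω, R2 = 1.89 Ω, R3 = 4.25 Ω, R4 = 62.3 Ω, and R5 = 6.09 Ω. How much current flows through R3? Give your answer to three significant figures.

I ≈ 5.26 A

Total conductance ΣG = 1/11.3 + 1/1.89 + 1/4.25 + 1/62.3 + 1/6.09 = 1.033 (units of 1/Ω).
By the current-divider rule, I = I_in · G_k/ΣG = 23.1 × 0.2277 = 5.261 A.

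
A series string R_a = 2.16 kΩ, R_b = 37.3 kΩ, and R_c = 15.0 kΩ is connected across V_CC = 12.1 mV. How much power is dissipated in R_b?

Series current I = V_CC/ΣR = 12.1/54.46 = 0.2222 µA.
V(R_b) = I·R = 8.287 mV; P = V·I = 8.287 × 0.2222 = 1.841 nW.

P ≈ 1.84 nW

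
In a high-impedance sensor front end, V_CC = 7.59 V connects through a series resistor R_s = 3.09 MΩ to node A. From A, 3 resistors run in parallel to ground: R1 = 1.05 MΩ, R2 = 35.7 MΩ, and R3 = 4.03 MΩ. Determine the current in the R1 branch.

Equivalent of the parallel group: R_p = 0.8140 MΩ.
Node voltage V_A = V_CC · R_p/(R_s + R_p) = 7.59 × 0.2085 = 1.583 V.
Branch current I = V_A/R1 = 1.583/1.05 = 1.507 µA.

I ≈ 1.51 µA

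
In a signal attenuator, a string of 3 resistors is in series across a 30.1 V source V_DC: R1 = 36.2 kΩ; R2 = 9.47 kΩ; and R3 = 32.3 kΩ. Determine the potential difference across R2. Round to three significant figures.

Series total: ΣR = 36.2 + 9.47 + 32.3 = 77.97 kΩ.
Voltage divider: V = V_DC · (9.470 / 77.97) = 30.1 × 0.1215 = 3.656 V.

V ≈ 3.66 V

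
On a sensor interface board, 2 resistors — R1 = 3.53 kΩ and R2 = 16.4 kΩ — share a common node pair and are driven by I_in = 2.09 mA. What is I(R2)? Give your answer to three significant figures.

Two-branch current divider: I_k = I_in · R_other/(R_1 + R_2).
I(R2) = 2.09 × 3.53/(3.53 + 16.4) = 2.09 × 0.1771 = 0.3702 mA.

I ≈ 0.370 mA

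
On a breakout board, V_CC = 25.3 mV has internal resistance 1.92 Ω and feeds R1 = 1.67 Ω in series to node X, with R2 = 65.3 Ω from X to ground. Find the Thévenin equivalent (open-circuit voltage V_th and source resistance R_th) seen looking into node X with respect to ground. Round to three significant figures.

R1' = 1.92 + 1.67 = 3.590 Ω (source resistance + R1).
With X open, the divider is unloaded: V_th = 25.3 × 65.3/68.89 = 23.98 mV.
Looking into X with the source shorted: R_th = R1'·R2/(R1'+R2) = 3.590 × 65.3/68.89 = 3.403 Ω.

V_th ≈ 24.0 mV, R_th ≈ 3.40 Ω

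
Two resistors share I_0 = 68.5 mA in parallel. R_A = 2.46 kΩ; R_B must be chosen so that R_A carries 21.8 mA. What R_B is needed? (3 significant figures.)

R_B ≈ 1.15 kΩ

In a two-way split, I_A/I_0 = R_B/(R_A + R_B).
With f = 0.3182, R_B = R_A · f/(1−f) = 2.46 × 0.4668 = 1.148 kΩ.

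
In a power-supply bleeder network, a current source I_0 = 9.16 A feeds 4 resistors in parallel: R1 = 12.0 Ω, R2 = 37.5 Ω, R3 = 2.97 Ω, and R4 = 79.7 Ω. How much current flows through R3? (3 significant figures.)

I ≈ 6.72 A

Conductances: ΣG = 1/12.0 + 1/37.5 + 1/2.97 + 1/79.7 = 0.4592 (1/Ω).
Current divider: I(R3) = I_0 · G_k/ΣG = 9.16 × (0.3367/0.4592) = 9.16 × 0.7332 = 6.716 A.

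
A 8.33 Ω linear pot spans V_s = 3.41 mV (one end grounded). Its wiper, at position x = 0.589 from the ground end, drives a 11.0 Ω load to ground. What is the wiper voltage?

Lower segment x·R_p = 4.906 Ω; upper segment (1−x)·R_p = 3.424 Ω.
R_L loads the lower segment: effective lower R = 3.393 Ω.
Loaded-divider output: V_out = 3.41 × 0.4978 = 1.697 mV.

V_out ≈ 1.70 mV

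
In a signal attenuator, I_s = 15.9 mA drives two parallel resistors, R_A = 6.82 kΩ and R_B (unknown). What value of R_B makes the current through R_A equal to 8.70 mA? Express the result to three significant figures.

The fraction through R_A equals R_B/(R_A+R_B).
With f = 0.5472, R_B = R_A · f/(1−f) = 6.82 × 1.208 = 8.241 kΩ.

R_B ≈ 8.24 kΩ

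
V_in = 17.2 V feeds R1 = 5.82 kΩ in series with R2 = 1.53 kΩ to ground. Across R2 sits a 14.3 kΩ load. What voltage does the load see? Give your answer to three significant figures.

V_out ≈ 3.30 V

The load sits in parallel with R2, giving an effective lower resistance R2' = R2·R_L/(R2+R_L) = 1.382 kΩ.
Now apply the divider: V_out = 17.2 × 0.1919 = 3.301 V.
(Unloaded it would be 3.58 V; the load pulls it down.)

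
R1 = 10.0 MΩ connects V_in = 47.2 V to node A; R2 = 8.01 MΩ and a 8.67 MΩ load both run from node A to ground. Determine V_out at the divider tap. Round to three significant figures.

The load sits in parallel with R2, giving an effective lower resistance R2' = R2·R_L/(R2+R_L) = 4.163 MΩ.
Now apply the divider: V_out = 47.2 × 0.2940 = 13.87 V.

V_out ≈ 13.9 V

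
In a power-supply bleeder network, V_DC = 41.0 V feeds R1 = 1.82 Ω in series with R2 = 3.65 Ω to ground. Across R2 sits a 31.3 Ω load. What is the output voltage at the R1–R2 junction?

V_out ≈ 26.3 V

First combine the lower leg with the load: R2 ‖ R_L = 3.269 Ω.
Now apply the divider: V_out = 41.0 × 0.6424 = 26.34 V.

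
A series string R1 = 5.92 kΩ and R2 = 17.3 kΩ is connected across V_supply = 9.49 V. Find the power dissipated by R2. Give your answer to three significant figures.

ΣR = 23.22 kΩ → I = 9.49/23.22 = 0.4087 mA.
P = I²R = 0.1670 × 17.3 = 2.890 mW.

P ≈ 2.89 mW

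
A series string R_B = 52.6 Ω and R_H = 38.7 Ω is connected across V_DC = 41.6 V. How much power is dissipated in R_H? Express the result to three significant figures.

ΣR = 91.30 Ω → I = 41.6/91.30 = 0.4556 A.
P = I²R = 0.2076 × 38.7 = 8.034 W.

P ≈ 8.03 W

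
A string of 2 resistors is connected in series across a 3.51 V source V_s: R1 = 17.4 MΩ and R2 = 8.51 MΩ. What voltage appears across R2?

V ≈ 1.15 V

ΣR = 17.4 + 8.51 = 25.91 MΩ.
Voltage divider: V = V_s · (8.510 / 25.91) = 3.51 × 0.3284 = 1.153 V.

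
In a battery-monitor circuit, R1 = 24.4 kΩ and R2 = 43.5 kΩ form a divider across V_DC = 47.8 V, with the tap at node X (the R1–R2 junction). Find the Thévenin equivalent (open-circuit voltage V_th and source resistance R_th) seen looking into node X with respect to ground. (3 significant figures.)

V_th ≈ 30.6 V, R_th ≈ 15.6 kΩ

V_th is the unloaded tap voltage: V_DC · R2/(R1+R2) = 47.8 × 0.6406 = 30.62 V.
Looking into X with the source shorted: R_th = R1·R2/(R1+R2) = 24.40 × 43.5/67.90 = 15.63 kΩ.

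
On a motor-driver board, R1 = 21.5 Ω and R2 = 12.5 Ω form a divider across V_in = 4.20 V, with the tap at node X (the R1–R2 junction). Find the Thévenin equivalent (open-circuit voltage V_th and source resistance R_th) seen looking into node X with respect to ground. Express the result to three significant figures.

V_th ≈ 1.54 V, R_th ≈ 7.90 Ω

Open-circuit (no load on X): V_th = V_in · R2/(R1 + R2) = 4.20 × 12.5/(21.50 + 12.5) = 1.544 V.
Looking into X with the source shorted: R_th = R1·R2/(R1+R2) = 21.50 × 12.5/34.00 = 7.904 Ω.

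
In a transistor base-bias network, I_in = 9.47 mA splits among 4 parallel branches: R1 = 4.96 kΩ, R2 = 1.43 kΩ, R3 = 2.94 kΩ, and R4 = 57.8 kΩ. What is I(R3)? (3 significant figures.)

I ≈ 2.56 mA

ΣG = 1/4.96 + 1/1.43 + 1/2.94 + 1/57.8 = 1.258.
By the current-divider rule, I = I_in · G_k/ΣG = 9.47 × 0.2703 = 2.560 mA.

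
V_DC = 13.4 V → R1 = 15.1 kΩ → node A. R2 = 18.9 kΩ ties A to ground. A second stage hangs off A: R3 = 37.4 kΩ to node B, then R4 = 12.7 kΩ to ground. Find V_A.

V_A ≈ 6.38 V

Node A sees R2 in parallel with the series input of stage 2, R3 + R4 = 50.10 kΩ.
R2 ‖ (R3+R4) = 13.72 kΩ.
So V_A = 13.4 × 0.4761 = 6.380 V.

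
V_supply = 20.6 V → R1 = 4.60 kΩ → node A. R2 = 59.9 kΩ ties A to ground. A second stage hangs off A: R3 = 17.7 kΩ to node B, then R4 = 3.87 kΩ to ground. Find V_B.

Looking into the second stage from A: R3 + R4 = 21.57 kΩ appears in parallel with R2.
R2 ‖ (R3+R4) = 15.86 kΩ.
V_A = 20.6 × 15.86/(4.60 + 15.86) = 15.97 V.
Stage 2 is unloaded, so V_B = V_A · R4/(R3+R4) = 15.97 × 3.87/21.57 = 2.865 V.

V_B ≈ 2.86 V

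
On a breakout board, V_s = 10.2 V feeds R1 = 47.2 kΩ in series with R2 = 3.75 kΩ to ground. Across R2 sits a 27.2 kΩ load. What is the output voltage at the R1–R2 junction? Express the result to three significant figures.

R2 ‖ R_L = (3.75 × 27.2)/(3.75 + 27.2) = 3.296 kΩ.
Voltage divider with the loaded lower leg: V_out = 10.2 × 3.296/(47.2 + 3.296) = 10.2 × 0.06527 = 0.6657 V.

V_out ≈ 0.666 V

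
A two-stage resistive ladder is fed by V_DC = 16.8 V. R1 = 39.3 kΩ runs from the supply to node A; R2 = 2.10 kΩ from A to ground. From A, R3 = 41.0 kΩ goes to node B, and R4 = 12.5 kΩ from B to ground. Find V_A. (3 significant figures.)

V_A ≈ 0.822 V

The second stage (R3 + R4 = 53.50 kΩ) loads node A in parallel with R2.
Effective lower resistance at A: R2 ‖ 53.50 = 2.021 kΩ.
V_A = 16.8 × 2.021/(39.3 + 2.021) = 0.8216 V.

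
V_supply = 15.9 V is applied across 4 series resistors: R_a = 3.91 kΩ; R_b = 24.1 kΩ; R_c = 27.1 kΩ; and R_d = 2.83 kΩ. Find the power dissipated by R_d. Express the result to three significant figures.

Series current I = V_supply/ΣR = 15.9/57.94 = 0.2744 mA.
P = I²R = 0.07531 × 2.83 = 0.2131 mW.

P ≈ 0.213 mW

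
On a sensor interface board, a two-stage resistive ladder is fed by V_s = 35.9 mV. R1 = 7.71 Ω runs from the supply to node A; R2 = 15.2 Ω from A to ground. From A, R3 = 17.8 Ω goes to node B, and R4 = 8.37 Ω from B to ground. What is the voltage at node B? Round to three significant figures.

V_B ≈ 6.37 mV

The second stage (R3 + R4 = 26.17 Ω) loads node A in parallel with R2.
Effective lower resistance at A: R2 ‖ 26.17 = 9.615 Ω.
So V_A = 35.9 × 0.5550 = 19.92 mV.
V_B = V_A × 0.3198 = 6.372 mV.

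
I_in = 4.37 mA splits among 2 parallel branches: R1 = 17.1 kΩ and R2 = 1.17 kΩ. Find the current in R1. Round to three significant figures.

With just two branches, the current splits inversely with resistance.
So I = 4.37 × 1.17/18.27 = 0.2799 mA.

I ≈ 0.280 mA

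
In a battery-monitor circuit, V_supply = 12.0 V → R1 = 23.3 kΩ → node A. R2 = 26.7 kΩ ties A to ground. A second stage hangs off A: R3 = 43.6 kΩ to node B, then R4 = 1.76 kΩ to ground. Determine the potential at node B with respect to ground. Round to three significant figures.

V_B ≈ 0.195 V

Node A sees R2 in parallel with the series input of stage 2, R3 + R4 = 45.36 kΩ.
R2 ‖ (R3+R4) = 16.81 kΩ.
V_A = 12.0 × 16.81/(23.3 + 16.81) = 5.029 V.
V_B = V_A × 0.03880 = 0.1951 V.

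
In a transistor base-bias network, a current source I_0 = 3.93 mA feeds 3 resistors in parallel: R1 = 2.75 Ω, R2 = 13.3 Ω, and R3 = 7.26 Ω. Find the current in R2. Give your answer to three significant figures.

I ≈ 0.512 mA

Total conductance ΣG = 1/2.75 + 1/13.3 + 1/7.26 = 0.5766 (units of 1/Ω).
R2 takes the fraction G_k/ΣG = 0.07519/0.5766 = 0.1304, so I = 3.93 × 0.1304 = 0.5125 mA.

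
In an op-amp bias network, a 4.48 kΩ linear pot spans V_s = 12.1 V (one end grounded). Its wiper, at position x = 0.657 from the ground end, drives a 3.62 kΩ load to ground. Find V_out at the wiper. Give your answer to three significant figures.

Lower segment x·R_p = 2.943 kΩ; upper segment (1−x)·R_p = 1.537 kΩ.
Lower segment in parallel with the load: 2.943 ‖ 3.62 = 1.623 kΩ.
V_out = 12.1 × 1.623/(1.537 + 1.623) = 6.216 V.
(Unloaded: V_out = x·V_s = 7.95 V.)

V_out ≈ 6.22 V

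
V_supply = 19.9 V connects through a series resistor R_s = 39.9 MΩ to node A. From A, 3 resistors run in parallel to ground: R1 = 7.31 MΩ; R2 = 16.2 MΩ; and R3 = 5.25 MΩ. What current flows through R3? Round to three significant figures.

Parallel bank: R_p = 1/(1/7.31 + 1/16.2 + 1/5.25) = 2.571 MΩ.
V_A = 19.9 × 2.571/42.47 = 1.205 V.
I(R3) = V_A / R3 = 1.205/5.25 = 0.2294 µA.

I ≈ 0.229 µA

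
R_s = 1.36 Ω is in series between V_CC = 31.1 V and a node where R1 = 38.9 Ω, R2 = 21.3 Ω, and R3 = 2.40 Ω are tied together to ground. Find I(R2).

Combine the parallel branches: R_p = (1/38.9 + 1/21.3 + 1/2.40)⁻¹ = 2.044 Ω.
V_A by voltage divider: V_A = 31.1 × 2.044/(1.36 + 2.044) = 18.67 V.
I(R2) = V_A / R2 = 18.67/21.3 = 0.8767 A.
(Equivalently: I_total = 9.137 A, then current-divider fraction G_k/ΣG = 0.09595.)

I ≈ 0.877 A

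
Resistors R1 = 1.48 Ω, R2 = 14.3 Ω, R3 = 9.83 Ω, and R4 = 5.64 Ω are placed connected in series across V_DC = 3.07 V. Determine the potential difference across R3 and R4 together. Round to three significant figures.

ΣR = 1.48 + 14.3 + 9.83 + 5.64 = 31.25 Ω.
R_{R3..R4} = 9.83 + 5.64 = 15.47 Ω.
By the voltage-divider rule, V = 3.07 × 15.47/31.25 = 1.520 V.

V ≈ 1.52 V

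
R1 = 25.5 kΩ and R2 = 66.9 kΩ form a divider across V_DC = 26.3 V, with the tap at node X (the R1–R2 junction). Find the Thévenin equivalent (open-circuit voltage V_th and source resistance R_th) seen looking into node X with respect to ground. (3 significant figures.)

With X open, the divider is unloaded: V_th = 26.3 × 66.9/92.40 = 19.04 V.
Looking into X with the source shorted: R_th = R1·R2/(R1+R2) = 25.50 × 66.9/92.40 = 18.46 kΩ.

V_th ≈ 19.0 V, R_th ≈ 18.5 kΩ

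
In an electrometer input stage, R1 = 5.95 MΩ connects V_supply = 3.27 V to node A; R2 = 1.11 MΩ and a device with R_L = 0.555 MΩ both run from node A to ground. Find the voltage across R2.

V_out ≈ 0.191 V

First combine the lower leg with the load: R2 ‖ R_L = 0.3700 MΩ.
Then V_out = V_supply · R2'/(R1 + R2') = 3.27 × 0.3700/6.320 = 0.1914 V.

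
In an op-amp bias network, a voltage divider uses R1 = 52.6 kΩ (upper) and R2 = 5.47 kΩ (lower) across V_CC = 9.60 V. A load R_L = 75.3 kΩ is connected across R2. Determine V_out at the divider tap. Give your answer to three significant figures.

V_out ≈ 0.848 V

The load sits in parallel with R2, giving an effective lower resistance R2' = R2·R_L/(R2+R_L) = 5.100 kΩ.
Then V_out = V_CC · R2'/(R1 + R2') = 9.60 × 5.100/57.70 = 0.8485 V.
(Unloaded it would be 0.904 V; the load pulls it down.)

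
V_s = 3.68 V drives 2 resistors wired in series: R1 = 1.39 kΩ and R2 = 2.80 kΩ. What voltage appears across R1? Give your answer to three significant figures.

V ≈ 1.22 V

ΣR = 1.39 + 2.80 = 4.190 kΩ.
By the voltage-divider rule, V = 3.68 × 1.390/4.190 = 1.221 V.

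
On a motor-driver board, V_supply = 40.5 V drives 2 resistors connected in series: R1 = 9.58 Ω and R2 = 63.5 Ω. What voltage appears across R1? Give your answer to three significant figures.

V ≈ 5.31 V

Total series resistance ΣR = 9.58 + 63.5 = 73.08 Ω.
V = V_supply · R/ΣR = 40.5 × 0.1311 = 5.309 V.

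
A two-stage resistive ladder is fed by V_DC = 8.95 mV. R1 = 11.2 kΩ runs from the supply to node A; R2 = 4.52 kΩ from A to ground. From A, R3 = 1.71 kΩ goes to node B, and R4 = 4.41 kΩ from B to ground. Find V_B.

Looking into the second stage from A: R3 + R4 = 6.120 kΩ appears in parallel with R2.
R2 ‖ (R3+R4) = 2.600 kΩ.
So V_A = 8.95 × 0.1884 = 1.686 mV.
Stage 2 is unloaded, so V_B = V_A · R4/(R3+R4) = 1.686 × 4.41/6.120 = 1.215 mV.

V_B ≈ 1.22 mV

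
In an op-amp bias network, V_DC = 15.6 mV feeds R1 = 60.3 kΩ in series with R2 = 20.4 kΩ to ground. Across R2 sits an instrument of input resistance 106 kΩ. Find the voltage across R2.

V_out ≈ 3.45 mV

The load sits in parallel with R2, giving an effective lower resistance R2' = R2·R_L/(R2+R_L) = 17.11 kΩ.
Voltage divider with the loaded lower leg: V_out = 15.6 × 17.11/(60.3 + 17.11) = 15.6 × 0.2210 = 3.448 mV.
(Unloaded it would be 3.94 mV; the load pulls it down.)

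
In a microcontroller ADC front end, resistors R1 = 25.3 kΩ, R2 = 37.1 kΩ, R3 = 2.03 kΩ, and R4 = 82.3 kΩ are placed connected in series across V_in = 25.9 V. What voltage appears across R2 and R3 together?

Series total: ΣR = 25.3 + 37.1 + 2.03 + 82.3 = 146.7 kΩ.
R_{R2..R3} = 37.1 + 2.03 = 39.13 kΩ.
V = V_in · R/ΣR = 25.9 × 0.2667 = 6.907 V.

V ≈ 6.91 V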